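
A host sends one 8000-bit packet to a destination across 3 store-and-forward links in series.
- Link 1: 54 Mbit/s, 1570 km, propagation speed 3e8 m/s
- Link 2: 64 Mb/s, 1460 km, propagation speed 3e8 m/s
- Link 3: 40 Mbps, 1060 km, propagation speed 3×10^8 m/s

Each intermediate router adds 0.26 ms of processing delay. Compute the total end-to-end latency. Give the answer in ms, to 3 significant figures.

14.6 ms

Transmission delays (L/R per hop): 0.148148, 0.125, 0.2 ms; sum = 0.473148 ms.
Propagation delays (d/s per hop): 5.23333, 4.86667, 3.53333 ms; sum = 13.6333 ms.
Processing at 2 router(s): 2 × 0.26 ms = 0.52 ms.
End-to-end = 14.6 ms.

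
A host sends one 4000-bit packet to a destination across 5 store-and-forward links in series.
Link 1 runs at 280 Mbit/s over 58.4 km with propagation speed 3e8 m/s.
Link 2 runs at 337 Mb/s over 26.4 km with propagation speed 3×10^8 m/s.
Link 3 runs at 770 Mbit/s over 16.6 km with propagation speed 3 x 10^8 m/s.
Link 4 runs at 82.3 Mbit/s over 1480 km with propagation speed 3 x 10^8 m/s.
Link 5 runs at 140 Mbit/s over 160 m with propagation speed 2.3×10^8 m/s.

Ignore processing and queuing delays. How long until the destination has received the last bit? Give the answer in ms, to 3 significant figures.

Transmission delays (L/R per hop): 0.0142857, 0.0118694, 0.00519481, 0.0486027, 0.0285714 ms; sum = 0.108524 ms.
Propagation delays (d/s per hop): 0.194667, 0.088, 0.0553333, 4.93333, 0.000695652 ms; sum = 5.27203 ms.
End-to-end = 5.38 ms.

5.38 ms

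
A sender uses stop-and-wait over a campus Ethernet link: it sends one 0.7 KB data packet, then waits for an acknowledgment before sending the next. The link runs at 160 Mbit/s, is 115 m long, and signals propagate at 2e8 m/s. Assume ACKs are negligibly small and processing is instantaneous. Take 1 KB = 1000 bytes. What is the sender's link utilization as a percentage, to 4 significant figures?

96.82 %

t_tx = L/R = 5600/160000000 = 3.5e-05 s.
t_prop = 115/200000000 = 5.75e-07 s; RTT = 1.15e-06 s.
Cycle = t_tx + RTT = 3.615e-05 s.
Utilization = t_tx / cycle = 3.5e-05/3.615e-05 = 96.82 %.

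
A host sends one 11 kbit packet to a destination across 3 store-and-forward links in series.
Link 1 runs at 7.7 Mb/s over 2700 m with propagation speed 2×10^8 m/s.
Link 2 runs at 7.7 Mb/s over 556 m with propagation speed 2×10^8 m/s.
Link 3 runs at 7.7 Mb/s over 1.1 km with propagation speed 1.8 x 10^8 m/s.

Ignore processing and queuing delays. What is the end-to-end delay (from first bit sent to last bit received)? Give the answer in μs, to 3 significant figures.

4310 μs

L = 11000 bits.
Transmission delay per hop = L/R = 11000/7700000 = 1428.57 μs; 3 hops → 4285.71 μs.
Propagation delays (d/s per hop): 13.5, 2.78, 6.11111 μs; sum = 22.3911 μs.
End-to-end = 4310 μs.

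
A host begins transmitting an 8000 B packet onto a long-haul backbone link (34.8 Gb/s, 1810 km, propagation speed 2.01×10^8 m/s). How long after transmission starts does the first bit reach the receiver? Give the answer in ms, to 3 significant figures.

First bit experiences only propagation delay: d/s = 1810000/2.01e+08 = 9.00 ms.

9.00 ms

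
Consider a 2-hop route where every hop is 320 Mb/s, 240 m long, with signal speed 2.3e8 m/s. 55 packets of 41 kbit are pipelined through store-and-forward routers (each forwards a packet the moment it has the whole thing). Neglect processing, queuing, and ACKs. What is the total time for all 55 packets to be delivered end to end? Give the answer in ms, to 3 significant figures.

7.18 ms

Per-hop transmission t_tx = L/R = 41000/320000000 = 0.128125 ms.
Per-hop propagation t_prop = 240/2.3e+08 = 0.00104348 ms.
Pipeline fill: first packet needs 2·t_tx to clear all hops; remaining 54 packets each add one t_tx.
Total = (2+55-1)·t_tx + 2·t_prop = 56·0.128125 + 2·0.00104348 = 7.18 ms.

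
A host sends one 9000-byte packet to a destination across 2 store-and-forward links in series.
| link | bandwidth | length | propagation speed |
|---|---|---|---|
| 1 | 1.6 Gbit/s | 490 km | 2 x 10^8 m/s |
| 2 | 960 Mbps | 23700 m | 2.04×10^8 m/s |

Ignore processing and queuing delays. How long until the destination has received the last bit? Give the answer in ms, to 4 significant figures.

L = 9000 × 8 = 72000 bits.
Transmission delays (L/R per hop): 0.045, 0.075 ms; sum = 0.12 ms.
Propagation delays (d/s per hop): 2.45, 0.116176 ms; sum = 2.56618 ms.
End-to-end = 2.686 ms.

2.686 ms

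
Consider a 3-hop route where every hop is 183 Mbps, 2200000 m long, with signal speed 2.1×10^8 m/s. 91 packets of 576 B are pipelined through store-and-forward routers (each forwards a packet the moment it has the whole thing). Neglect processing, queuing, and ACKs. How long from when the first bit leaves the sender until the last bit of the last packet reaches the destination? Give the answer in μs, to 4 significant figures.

Per-hop transmission t_tx = L/R = 4608/183000000 = 25.1803 μs.
Per-hop propagation t_prop = 2200000/210000000 = 10476.2 μs.
Pipeline fill: first packet needs 3·t_tx to clear all hops; remaining 90 packets each add one t_tx.
Total = (3+91-1)·t_tx + 3·t_prop = 93·25.1803 + 3·10476.2 = 33770 μs.

33770 μs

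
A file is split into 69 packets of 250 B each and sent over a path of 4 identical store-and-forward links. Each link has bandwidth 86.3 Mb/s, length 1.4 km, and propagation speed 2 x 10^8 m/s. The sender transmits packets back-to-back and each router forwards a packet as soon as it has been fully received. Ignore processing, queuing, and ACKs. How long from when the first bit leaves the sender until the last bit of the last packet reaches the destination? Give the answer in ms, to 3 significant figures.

Per-hop transmission t_tx = L/R = 2000/86300000 = 0.023175 ms.
Per-hop propagation t_prop = 1400/200000000 = 0.007 ms.
Pipeline fill: first packet needs 4·t_tx to clear all hops; remaining 68 packets each add one t_tx.
Total = (4+69-1)·t_tx + 4·t_prop = 72·0.023175 + 4·0.007 = 1.70 ms.

1.70 ms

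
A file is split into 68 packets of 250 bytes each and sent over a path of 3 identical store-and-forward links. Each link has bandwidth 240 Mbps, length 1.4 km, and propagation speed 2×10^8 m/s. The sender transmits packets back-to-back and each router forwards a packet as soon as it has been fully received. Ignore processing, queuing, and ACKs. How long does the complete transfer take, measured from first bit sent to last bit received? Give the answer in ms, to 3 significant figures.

0.604 ms

Per-hop transmission t_tx = L/R = 2000/240000000 = 0.00833333 ms.
Per-hop propagation t_prop = 1400/200000000 = 0.007 ms.
Pipeline fill: first packet needs 3·t_tx to clear all hops; remaining 67 packets each add one t_tx.
Total = (3+68-1)·t_tx + 3·t_prop = 70·0.00833333 + 3·0.007 = 0.604 ms.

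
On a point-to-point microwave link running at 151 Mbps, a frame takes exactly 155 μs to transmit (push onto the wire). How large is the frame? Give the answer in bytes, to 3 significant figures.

2930 bytes

L = R × t_tx = 151000000 b/s × 0.000155 s = 23405 bits.
In bytes: 23405 / 8 = 2930 bytes.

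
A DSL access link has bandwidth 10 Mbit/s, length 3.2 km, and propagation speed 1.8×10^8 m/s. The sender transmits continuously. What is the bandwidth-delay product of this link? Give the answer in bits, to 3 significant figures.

178 bits

Propagation delay = 3200 / 180000000 = 1.77778e-05 s.
BDP = R × t_prop = 10000000 × 1.77778e-05 = 177.778 bits.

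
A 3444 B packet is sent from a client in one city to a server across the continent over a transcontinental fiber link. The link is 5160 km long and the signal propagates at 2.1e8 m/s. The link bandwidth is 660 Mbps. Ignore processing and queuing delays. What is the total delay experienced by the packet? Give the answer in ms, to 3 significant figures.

L = 3444 × 8 = 27552 bits.
Transmission delay = L/R = 27552 / 660000000 = 0.0417455 ms.
Propagation delay = d/s = 5160000 m / 210000000 m/s = 24.5714 ms.
Total = 24.6 ms.

24.6 ms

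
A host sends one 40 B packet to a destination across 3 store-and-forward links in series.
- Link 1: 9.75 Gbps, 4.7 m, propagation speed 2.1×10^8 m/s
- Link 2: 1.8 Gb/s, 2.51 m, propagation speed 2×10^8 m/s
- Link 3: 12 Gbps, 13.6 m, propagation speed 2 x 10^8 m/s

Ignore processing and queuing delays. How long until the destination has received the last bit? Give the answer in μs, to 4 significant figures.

0.3402 μs

L = 40 × 8 = 320 bits.
Transmission delays (L/R per hop): 0.0328205, 0.177778, 0.0266667 μs; sum = 0.237265 μs.
Propagation delays (d/s per hop): 0.022381, 0.01255, 0.068 μs; sum = 0.102931 μs.
End-to-end = 0.3402 μs.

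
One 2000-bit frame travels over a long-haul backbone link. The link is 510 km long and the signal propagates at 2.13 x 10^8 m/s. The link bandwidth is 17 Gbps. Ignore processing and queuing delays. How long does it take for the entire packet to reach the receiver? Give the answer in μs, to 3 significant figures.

2390 μs

Transmission delay = L/R = 2000 / 17000000000 = 0.117647 μs.
Propagation delay = d/s = 510000 m / 213000000 m/s = 2394.37 μs.
Total = 2390 μs.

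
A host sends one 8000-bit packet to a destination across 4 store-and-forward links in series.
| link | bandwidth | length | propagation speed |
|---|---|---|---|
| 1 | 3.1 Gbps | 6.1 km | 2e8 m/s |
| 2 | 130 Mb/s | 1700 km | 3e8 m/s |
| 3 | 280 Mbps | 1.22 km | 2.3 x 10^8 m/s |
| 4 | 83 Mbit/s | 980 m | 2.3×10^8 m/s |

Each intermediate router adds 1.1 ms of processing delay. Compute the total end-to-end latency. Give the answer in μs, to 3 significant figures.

9200 μs

Transmission delays (L/R per hop): 2.58065, 61.5385, 28.5714, 96.3855 μs; sum = 189.076 μs.
Propagation delays (d/s per hop): 30.5, 5666.67, 5.30435, 4.26087 μs; sum = 5706.73 μs.
Processing at 3 router(s): 3 × 1.1 ms = 3300 μs.
End-to-end = 9200 μs.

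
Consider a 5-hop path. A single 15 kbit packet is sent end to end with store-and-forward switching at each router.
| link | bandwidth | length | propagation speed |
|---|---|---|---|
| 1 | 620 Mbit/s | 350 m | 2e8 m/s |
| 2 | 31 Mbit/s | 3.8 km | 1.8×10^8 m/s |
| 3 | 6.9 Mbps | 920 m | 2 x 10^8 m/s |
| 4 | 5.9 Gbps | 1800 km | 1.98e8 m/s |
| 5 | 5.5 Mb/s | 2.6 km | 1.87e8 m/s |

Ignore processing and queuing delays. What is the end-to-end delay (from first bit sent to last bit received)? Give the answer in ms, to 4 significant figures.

14.54 ms

L = 15000 bits.
Transmission delays (L/R per hop): 0.0241935, 0.483871, 2.17391, 0.00254237, 2.72727 ms; sum = 5.41179 ms.
Propagation delays (d/s per hop): 0.00175, 0.0211111, 0.0046, 9.09091, 0.0139037 ms; sum = 9.13227 ms.
End-to-end = 14.54 ms.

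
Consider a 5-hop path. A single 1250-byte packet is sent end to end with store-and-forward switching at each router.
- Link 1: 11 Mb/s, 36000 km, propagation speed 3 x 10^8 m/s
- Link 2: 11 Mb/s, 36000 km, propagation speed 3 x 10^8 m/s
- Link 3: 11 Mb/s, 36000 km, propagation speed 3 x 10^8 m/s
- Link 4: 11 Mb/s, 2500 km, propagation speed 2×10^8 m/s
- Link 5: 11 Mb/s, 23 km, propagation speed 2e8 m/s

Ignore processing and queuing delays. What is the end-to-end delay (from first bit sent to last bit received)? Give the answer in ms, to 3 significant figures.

377 ms

L = 1250 × 8 = 10000 bits.
Transmission delay per hop = L/R = 10000/11000000 = 0.909091 ms; 5 hops → 4.54545 ms.
Propagation delays (d/s per hop): 120, 120, 120, 12.5, 0.115 ms; sum = 372.615 ms.
End-to-end = 377 ms.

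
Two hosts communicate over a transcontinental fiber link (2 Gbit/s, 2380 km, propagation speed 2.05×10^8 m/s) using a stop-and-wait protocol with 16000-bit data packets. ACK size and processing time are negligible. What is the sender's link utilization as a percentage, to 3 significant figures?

0.0344 %

t_tx = L/R = 16000/2000000000 = 8e-06 s.
t_prop = 2380000/2.05e+08 = 0.0116098 s; RTT = 0.0232195 s.
Cycle = t_tx + RTT = 0.0232275 s.
Utilization = t_tx / cycle = 8e-06/0.0232275 = 0.0344 %.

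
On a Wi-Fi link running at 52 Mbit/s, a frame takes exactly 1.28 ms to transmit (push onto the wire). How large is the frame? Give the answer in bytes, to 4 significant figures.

8320 bytes

L = R × t_tx = 52000000 b/s × 0.00128 s = 66560 bits.
In bytes: 66560 / 8 = 8320 bytes.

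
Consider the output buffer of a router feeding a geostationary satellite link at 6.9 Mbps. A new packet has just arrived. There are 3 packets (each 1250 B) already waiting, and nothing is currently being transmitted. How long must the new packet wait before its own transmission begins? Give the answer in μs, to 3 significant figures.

Each queued packet: L/R = 10000/6900000 = 1449.28 μs.
3 queued → 4347.83 μs.
Queuing delay = 4350 μs.

4350 μs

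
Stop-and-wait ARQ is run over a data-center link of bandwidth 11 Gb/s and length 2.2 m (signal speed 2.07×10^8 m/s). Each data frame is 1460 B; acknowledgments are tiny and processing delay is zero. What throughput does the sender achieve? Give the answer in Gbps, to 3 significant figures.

t_tx = L/R = 11680/11000000000 = 1.06182e-06 s.
t_prop = 2.2/2.07e+08 = 1.0628e-08 s; RTT = 2.1256e-08 s.
Cycle = t_tx + RTT = 1.08307e-06 s.
Throughput = L / cycle = 11680 / 1.08307e-06 = 10.8 Gbps.

10.8 Gbps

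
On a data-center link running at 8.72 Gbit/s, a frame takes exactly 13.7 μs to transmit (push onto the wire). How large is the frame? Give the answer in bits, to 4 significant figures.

L = R × t_tx = 8720000000 b/s × 1.37e-05 s = 119464 bits.

119500 bits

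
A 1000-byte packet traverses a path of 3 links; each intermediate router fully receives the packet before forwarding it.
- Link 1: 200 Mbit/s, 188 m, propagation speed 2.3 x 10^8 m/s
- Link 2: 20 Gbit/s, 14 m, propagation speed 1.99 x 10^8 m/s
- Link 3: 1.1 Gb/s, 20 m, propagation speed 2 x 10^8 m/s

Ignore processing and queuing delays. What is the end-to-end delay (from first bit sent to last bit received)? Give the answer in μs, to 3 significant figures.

L = 1000 × 8 = 8000 bits.
Transmission delays (L/R per hop): 40, 0.4, 7.27273 μs; sum = 47.6727 μs.
Propagation delays (d/s per hop): 0.817391, 0.0703518, 0.1 μs; sum = 0.987743 μs.
End-to-end = 48.7 μs.

48.7 μs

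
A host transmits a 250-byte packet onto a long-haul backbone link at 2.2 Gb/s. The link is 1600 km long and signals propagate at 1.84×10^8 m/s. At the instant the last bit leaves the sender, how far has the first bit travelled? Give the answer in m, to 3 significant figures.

t_tx = L/R = 2000/2200000000 = 9.09091e-07 s.
Distance = s × t_tx = 184000000 × 9.09091e-07 = 167 m.

167 m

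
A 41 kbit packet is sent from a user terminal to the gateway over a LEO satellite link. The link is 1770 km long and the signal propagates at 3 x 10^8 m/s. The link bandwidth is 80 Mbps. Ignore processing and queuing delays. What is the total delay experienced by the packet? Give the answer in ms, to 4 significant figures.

6.413 ms

L = 41000 bits.
Transmission delay = L/R = 41000 / 80000000 = 0.5125 ms.
Propagation delay = d/s = 1770000 m / 300000000 m/s = 5.9 ms.
Total = 6.413 ms.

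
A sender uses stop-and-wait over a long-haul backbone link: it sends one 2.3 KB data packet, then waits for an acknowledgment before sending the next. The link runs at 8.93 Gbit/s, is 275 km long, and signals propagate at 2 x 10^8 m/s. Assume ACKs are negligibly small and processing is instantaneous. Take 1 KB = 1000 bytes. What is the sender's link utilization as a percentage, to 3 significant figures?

t_tx = L/R = 18400/8930000000 = 2.06047e-06 s.
t_prop = 275000/200000000 = 0.001375 s; RTT = 0.00275 s.
Cycle = t_tx + RTT = 0.00275206 s.
Utilization = t_tx / cycle = 2.06047e-06/0.00275206 = 0.0749 %.

0.0749 %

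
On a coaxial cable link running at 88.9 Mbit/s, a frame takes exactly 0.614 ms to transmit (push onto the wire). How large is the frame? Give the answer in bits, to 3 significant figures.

L = R × t_tx = 88900000 b/s × 0.000614 s = 54584.6 bits.

54600 bits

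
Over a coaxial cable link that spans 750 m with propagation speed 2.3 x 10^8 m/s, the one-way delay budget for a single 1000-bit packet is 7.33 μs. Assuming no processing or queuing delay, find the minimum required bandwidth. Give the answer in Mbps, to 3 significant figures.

246 Mbps

Propagation delay = 750 / 2.3e+08 = 3.26087 μs.
Transmission budget = 7.33 − 3.26087 = 4.06913 μs.
R ≥ L / t_tx = 1000 bits / 4.06913e-06 s = 246 Mbps.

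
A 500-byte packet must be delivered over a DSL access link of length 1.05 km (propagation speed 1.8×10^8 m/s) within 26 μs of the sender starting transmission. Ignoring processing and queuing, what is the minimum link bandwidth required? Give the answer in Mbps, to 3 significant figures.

198 Mbps

L = 4000 bits.
Propagation delay = 1050 / 180000000 = 5.83333 μs.
Transmission budget = 26 − 5.83333 = 20.1667 μs.
R ≥ L / t_tx = 4000 bits / 2.01667e-05 s = 198 Mbps.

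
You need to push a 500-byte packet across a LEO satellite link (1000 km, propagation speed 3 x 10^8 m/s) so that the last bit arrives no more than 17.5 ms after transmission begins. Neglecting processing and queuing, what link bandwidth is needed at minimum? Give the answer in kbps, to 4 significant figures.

282.4 kbps

L = 4000 bits.
Propagation delay = 1000000 / 300000000 = 3.33333 ms.
Transmission budget = 17.5 − 3.33333 = 14.1667 ms.
R ≥ L / t_tx = 4000 bits / 0.0141667 s = 282.4 kbps.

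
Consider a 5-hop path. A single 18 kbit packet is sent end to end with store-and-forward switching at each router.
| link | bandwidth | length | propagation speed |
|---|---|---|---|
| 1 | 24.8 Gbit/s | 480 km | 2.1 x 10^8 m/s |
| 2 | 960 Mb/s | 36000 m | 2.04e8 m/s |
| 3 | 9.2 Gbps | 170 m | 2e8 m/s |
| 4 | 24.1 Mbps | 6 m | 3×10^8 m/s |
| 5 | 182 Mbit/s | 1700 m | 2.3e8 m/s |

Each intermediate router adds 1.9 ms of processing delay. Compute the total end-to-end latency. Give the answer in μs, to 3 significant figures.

10900 μs

L = 18000 bits.
Transmission delays (L/R per hop): 0.725806, 18.75, 1.95652, 746.888, 98.9011 μs; sum = 867.221 μs.
Propagation delays (d/s per hop): 2285.71, 176.471, 0.85, 0.02, 7.3913 μs; sum = 2470.45 μs.
Processing at 4 router(s): 4 × 1.9 ms = 7600 μs.
End-to-end = 10900 μs.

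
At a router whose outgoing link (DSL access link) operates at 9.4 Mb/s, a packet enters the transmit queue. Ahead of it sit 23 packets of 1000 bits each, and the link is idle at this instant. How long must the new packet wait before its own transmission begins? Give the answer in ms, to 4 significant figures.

2.447 ms

Each queued packet: L/R = 1000/9400000 = 0.106383 ms.
23 queued → 2.44681 ms.
Queuing delay = 2.447 ms.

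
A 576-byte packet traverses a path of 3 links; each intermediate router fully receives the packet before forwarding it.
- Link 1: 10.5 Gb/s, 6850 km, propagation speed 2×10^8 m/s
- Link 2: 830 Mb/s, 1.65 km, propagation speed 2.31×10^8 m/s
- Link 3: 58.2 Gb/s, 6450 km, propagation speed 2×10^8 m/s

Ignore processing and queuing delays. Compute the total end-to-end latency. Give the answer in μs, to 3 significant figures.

66500 μs

L = 576 × 8 = 4608 bits.
Transmission delays (L/R per hop): 0.438857, 5.55181, 0.0791753 μs; sum = 6.06984 μs.
Propagation delays (d/s per hop): 34250, 7.14286, 32250 μs; sum = 66507.1 μs.
End-to-end = 66500 μs.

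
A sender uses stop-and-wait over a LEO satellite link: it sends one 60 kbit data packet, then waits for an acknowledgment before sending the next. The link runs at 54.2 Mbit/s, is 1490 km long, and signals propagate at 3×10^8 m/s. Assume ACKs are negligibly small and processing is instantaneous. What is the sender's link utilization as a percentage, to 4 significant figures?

10.03 %

t_tx = L/R = 60000/54200000 = 0.00110701 s.
t_prop = 1490000/300000000 = 0.00496667 s; RTT = 0.00993333 s.
Cycle = t_tx + RTT = 0.0110403 s.
Utilization = t_tx / cycle = 0.00110701/0.0110403 = 10.03 %.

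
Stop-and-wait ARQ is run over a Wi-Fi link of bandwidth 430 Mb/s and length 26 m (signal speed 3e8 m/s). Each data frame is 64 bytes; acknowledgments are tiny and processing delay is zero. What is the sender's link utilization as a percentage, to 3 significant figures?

t_tx = L/R = 512/430000000 = 1.1907e-06 s.
t_prop = 26/300000000 = 8.66667e-08 s; RTT = 1.73333e-07 s.
Cycle = t_tx + RTT = 1.36403e-06 s.
Utilization = t_tx / cycle = 1.1907e-06/1.36403e-06 = 87.3 %.

87.3 %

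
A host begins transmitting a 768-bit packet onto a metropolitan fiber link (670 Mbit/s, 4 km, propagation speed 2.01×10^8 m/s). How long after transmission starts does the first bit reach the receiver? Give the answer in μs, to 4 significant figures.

First bit experiences only propagation delay: d/s = 4000/2.01e+08 = 19.90 μs.

19.90 μs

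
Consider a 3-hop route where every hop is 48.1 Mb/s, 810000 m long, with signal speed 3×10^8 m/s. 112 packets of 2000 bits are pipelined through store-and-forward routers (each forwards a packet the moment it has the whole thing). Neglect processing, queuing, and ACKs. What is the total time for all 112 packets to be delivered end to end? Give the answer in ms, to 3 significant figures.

Per-hop transmission t_tx = L/R = 2000/48100000 = 0.04158 ms.
Per-hop propagation t_prop = 810000/300000000 = 2.7 ms.
Pipeline fill: first packet needs 3·t_tx to clear all hops; remaining 111 packets each add one t_tx.
Total = (3+112-1)·t_tx + 3·t_prop = 114·0.04158 + 3·2.7 = 12.8 ms.

12.8 ms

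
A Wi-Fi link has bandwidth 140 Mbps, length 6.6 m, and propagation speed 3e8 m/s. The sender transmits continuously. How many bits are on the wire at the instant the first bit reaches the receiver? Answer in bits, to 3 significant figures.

Propagation delay = 6.6 / 300000000 = 2.2e-08 s.
BDP = R × t_prop = 140000000 × 2.2e-08 = 3.08 bits.

3.08 bits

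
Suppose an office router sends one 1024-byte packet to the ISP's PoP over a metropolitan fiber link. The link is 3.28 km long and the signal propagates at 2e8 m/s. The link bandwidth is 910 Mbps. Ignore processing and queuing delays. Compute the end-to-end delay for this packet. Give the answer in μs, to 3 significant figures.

25.4 μs

L = 1024 × 8 = 8192 bits.
Transmission delay = L/R = 8192 / 910000000 = 9.0022 μs.
Propagation delay = d/s = 3280 m / 200000000 m/s = 16.4 μs.
Total = 25.4 μs.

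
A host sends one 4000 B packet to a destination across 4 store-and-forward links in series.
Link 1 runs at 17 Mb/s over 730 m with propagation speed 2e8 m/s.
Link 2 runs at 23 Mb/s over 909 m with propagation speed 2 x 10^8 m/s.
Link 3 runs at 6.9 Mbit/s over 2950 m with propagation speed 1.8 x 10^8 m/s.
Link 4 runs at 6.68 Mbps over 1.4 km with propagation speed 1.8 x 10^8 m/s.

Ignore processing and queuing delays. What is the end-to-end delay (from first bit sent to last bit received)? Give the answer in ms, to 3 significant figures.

12.7 ms

L = 4000 × 8 = 32000 bits.
Transmission delays (L/R per hop): 1.88235, 1.3913, 4.63768, 4.79042 ms; sum = 12.7018 ms.
Propagation delays (d/s per hop): 0.00365, 0.004545, 0.0163889, 0.00777778 ms; sum = 0.0323617 ms.
End-to-end = 12.7 ms.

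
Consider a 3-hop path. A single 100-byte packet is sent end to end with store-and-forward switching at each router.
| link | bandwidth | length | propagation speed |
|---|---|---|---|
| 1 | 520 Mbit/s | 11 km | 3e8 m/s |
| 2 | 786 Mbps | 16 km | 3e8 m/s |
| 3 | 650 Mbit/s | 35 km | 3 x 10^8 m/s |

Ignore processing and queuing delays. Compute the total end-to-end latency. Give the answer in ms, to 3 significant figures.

L = 100 × 8 = 800 bits.
Transmission delays (L/R per hop): 0.00153846, 0.00101781, 0.00123077 ms; sum = 0.00378704 ms.
Propagation delays (d/s per hop): 0.0366667, 0.0533333, 0.116667 ms; sum = 0.206667 ms.
End-to-end = 0.210 ms.

0.210 ms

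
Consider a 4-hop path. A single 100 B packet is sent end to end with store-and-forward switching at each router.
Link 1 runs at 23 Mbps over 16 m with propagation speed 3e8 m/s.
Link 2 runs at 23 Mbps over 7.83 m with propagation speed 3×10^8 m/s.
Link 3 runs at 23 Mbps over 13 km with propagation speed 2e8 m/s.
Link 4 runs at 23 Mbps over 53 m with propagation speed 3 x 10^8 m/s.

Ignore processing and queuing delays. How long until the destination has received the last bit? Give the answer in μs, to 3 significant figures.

L = 100 × 8 = 800 bits.
Transmission delay per hop = L/R = 800/23000000 = 34.7826 μs; 4 hops → 139.13 μs.
Propagation delays (d/s per hop): 0.0533333, 0.0261, 65, 0.176667 μs; sum = 65.2561 μs.
End-to-end = 204 μs.

204 μs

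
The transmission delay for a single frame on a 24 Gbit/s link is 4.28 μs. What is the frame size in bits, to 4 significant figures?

L = R × t_tx = 24000000000 b/s × 4.28e-06 s = 102720 bits.

102700 bits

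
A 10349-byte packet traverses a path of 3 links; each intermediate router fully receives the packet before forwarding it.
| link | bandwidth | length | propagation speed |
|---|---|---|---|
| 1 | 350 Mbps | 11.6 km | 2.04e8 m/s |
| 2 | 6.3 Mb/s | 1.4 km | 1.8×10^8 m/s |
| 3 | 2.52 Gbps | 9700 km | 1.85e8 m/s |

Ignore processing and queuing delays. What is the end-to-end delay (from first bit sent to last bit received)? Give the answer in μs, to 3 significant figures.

L = 10349 × 8 = 82792 bits.
Transmission delays (L/R per hop): 236.549, 13141.6, 32.854 μs; sum = 13411 μs.
Propagation delays (d/s per hop): 56.8627, 7.77778, 52432.4 μs; sum = 52497.1 μs.
End-to-end = 65900 μs.

65900 μs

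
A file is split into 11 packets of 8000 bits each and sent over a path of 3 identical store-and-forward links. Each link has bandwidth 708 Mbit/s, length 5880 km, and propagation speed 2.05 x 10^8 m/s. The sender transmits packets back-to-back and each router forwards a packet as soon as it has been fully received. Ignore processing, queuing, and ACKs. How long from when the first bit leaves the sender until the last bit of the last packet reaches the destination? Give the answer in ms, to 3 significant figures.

Per-hop transmission t_tx = L/R = 8000/708000000 = 0.0112994 ms.
Per-hop propagation t_prop = 5880000/2.05e+08 = 28.6829 ms.
Pipeline fill: first packet needs 3·t_tx to clear all hops; remaining 10 packets each add one t_tx.
Total = (3+11-1)·t_tx + 3·t_prop = 13·0.0112994 + 3·28.6829 = 86.2 ms.

86.2 ms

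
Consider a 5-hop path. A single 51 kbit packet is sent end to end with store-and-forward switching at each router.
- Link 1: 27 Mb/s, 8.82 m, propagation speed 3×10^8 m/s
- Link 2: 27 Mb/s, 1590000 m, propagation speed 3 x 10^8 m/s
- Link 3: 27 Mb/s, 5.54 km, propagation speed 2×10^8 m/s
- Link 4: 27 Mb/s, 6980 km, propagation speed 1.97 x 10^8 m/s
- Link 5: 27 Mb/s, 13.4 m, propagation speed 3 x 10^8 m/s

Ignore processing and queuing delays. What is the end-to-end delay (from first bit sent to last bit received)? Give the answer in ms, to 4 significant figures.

L = 51000 bits.
Transmission delay per hop = L/R = 51000/27000000 = 1.88889 ms; 5 hops → 9.44444 ms.
Propagation delays (d/s per hop): 2.94e-05, 5.3, 0.0277, 35.4315, 4.46667e-05 ms; sum = 40.7592 ms.
End-to-end = 50.20 ms.

50.20 ms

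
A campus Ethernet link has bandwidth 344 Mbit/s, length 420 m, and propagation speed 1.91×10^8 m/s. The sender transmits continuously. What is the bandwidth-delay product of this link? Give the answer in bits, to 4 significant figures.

756.4 bits

Propagation delay = 420 / 191000000 = 2.19895e-06 s.
BDP = R × t_prop = 344000000 × 2.19895e-06 = 756.44 bits.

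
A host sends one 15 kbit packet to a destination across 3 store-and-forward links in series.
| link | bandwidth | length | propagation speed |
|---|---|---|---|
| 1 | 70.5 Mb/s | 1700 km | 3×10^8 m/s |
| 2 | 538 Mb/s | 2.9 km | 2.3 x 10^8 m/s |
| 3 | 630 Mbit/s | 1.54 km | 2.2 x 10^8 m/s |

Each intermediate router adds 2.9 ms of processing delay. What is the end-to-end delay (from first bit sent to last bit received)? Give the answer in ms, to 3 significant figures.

L = 15000 bits.
Transmission delays (L/R per hop): 0.212766, 0.027881, 0.0238095 ms; sum = 0.264457 ms.
Propagation delays (d/s per hop): 5.66667, 0.0126087, 0.007 ms; sum = 5.68628 ms.
Processing at 2 router(s): 2 × 2.9 ms = 5.8 ms.
End-to-end = 11.8 ms.

11.8 ms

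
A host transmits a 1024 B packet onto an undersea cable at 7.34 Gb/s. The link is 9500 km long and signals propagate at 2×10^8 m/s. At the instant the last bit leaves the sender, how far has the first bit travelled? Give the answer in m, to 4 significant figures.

223.2 m

t_tx = L/R = 8192/7340000000 = 1.11608e-06 s.
Distance = s × t_tx = 200000000 × 1.11608e-06 = 223.2 m.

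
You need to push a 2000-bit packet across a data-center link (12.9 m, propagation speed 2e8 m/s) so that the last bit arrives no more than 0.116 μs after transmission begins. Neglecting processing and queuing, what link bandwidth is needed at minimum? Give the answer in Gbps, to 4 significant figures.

Propagation delay = 12.9 / 200000000 = 0.0645 μs.
Transmission budget = 0.116 − 0.0645 = 0.0515 μs.
R ≥ L / t_tx = 2000 bits / 5.15e-08 s = 38.83 Gbps.

38.83 Gbps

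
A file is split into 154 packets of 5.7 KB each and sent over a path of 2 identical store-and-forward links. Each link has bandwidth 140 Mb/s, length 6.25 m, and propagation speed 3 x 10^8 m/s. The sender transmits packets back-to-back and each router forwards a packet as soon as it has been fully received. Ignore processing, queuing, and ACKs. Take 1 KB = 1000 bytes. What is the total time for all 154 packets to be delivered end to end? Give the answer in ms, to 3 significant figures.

50.5 ms

Per-hop transmission t_tx = L/R = 45600/140000000 = 0.325714 ms.
Per-hop propagation t_prop = 6.25/300000000 = 2.08333e-05 ms.
Pipeline fill: first packet needs 2·t_tx to clear all hops; remaining 153 packets each add one t_tx.
Total = (2+154-1)·t_tx + 2·t_prop = 155·0.325714 + 2·2.08333e-05 = 50.5 ms.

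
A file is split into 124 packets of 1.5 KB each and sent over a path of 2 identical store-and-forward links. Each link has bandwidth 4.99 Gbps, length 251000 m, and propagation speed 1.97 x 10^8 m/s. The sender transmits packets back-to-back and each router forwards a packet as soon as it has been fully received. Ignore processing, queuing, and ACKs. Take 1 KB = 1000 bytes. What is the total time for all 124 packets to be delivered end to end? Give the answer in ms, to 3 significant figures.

Per-hop transmission t_tx = L/R = 12000/4990000000 = 0.00240481 ms.
Per-hop propagation t_prop = 251000/197000000 = 1.27411 ms.
Pipeline fill: first packet needs 2·t_tx to clear all hops; remaining 123 packets each add one t_tx.
Total = (2+124-1)·t_tx + 2·t_prop = 125·0.00240481 + 2·1.27411 = 2.85 ms.

2.85 ms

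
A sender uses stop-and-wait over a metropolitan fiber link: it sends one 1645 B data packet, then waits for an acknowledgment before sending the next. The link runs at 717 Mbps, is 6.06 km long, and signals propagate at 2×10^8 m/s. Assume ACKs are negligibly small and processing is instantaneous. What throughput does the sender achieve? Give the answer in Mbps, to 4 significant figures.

t_tx = L/R = 13160/717000000 = 1.83543e-05 s.
t_prop = 6060/200000000 = 3.03e-05 s; RTT = 6.06e-05 s.
Cycle = t_tx + RTT = 7.89543e-05 s.
Throughput = L / cycle = 13160 / 7.89543e-05 = 166.7 Mbps.

166.7 Mbps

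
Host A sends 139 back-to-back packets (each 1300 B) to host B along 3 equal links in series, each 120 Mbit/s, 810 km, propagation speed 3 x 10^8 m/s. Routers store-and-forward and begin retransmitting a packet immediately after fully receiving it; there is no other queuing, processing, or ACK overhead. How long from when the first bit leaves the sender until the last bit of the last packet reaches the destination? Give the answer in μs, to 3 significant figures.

Per-hop transmission t_tx = L/R = 10400/120000000 = 86.6667 μs.
Per-hop propagation t_prop = 810000/300000000 = 2700 μs.
Pipeline fill: first packet needs 3·t_tx to clear all hops; remaining 138 packets each add one t_tx.
Total = (3+139-1)·t_tx + 3·t_prop = 141·86.6667 + 3·2700 = 20300 μs.

20300 μs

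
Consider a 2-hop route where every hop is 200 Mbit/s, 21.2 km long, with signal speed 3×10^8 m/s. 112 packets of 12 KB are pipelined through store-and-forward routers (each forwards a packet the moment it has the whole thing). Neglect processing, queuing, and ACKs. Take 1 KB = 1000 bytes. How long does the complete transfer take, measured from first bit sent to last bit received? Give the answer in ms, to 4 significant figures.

Per-hop transmission t_tx = L/R = 96000/200000000 = 0.48 ms.
Per-hop propagation t_prop = 21200/300000000 = 0.0706667 ms.
Pipeline fill: first packet needs 2·t_tx to clear all hops; remaining 111 packets each add one t_tx.
Total = (2+112-1)·t_tx + 2·t_prop = 113·0.48 + 2·0.0706667 = 54.38 ms.

54.38 ms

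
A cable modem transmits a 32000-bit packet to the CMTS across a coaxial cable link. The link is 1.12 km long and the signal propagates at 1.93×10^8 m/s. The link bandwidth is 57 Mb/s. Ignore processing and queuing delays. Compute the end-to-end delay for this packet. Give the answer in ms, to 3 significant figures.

0.567 ms

Transmission delay = L/R = 32000 / 57000000 = 0.561404 ms.
Propagation delay = d/s = 1120 m / 193000000 m/s = 0.00580311 ms.
Total = 0.567 ms.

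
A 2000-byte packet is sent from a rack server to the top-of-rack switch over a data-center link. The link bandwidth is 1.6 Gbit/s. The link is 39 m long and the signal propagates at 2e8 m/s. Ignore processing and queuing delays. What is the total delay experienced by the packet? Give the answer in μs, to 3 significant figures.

L = 2000 × 8 = 16000 bits.
Transmission delay = L/R = 16000 / 1600000000 = 10 μs.
Propagation delay = d/s = 39 m / 200000000 m/s = 0.195 μs.
Total = 10.2 μs.

10.2 μs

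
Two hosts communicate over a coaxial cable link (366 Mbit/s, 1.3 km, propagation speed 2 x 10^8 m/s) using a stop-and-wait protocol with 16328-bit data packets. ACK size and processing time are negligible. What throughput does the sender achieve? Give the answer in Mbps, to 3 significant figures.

t_tx = L/R = 16328/366000000 = 4.4612e-05 s.
t_prop = 1300/200000000 = 6.5e-06 s; RTT = 1.3e-05 s.
Cycle = t_tx + RTT = 5.7612e-05 s.
Throughput = L / cycle = 16328 / 5.7612e-05 = 283 Mbps.

283 Mbps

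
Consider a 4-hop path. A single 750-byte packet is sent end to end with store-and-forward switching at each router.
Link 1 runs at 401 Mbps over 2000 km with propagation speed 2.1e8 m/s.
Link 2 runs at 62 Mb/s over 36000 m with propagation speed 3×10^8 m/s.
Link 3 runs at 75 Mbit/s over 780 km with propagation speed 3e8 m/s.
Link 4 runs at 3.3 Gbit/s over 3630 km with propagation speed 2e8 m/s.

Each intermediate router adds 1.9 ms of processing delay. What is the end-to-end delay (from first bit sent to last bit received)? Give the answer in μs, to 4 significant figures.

36290 μs

L = 750 × 8 = 6000 bits.
Transmission delays (L/R per hop): 14.9626, 96.7742, 80, 1.81818 μs; sum = 193.555 μs.
Propagation delays (d/s per hop): 9523.81, 120, 2600, 18150 μs; sum = 30393.8 μs.
Processing at 3 router(s): 3 × 1.9 ms = 5700 μs.
End-to-end = 36290 μs.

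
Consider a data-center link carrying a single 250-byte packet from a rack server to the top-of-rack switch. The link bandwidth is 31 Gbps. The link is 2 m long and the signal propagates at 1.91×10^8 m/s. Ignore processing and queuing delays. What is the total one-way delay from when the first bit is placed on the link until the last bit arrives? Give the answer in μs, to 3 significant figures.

L = 250 × 8 = 2000 bits.
Transmission delay = L/R = 2000 / 31000000000 = 0.0645161 μs.
Propagation delay = d/s = 2 m / 191000000 m/s = 0.0104712 μs.
Total = 0.0750 μs.

0.0750 μs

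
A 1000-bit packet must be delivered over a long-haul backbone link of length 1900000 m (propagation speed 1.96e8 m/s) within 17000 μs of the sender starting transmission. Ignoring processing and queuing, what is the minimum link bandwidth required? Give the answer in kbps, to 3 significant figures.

Propagation delay = 1900000 / 196000000 = 9693.88 μs.
Transmission budget = 17000 − 9693.88 = 7306.12 μs.
R ≥ L / t_tx = 1000 bits / 0.00730612 s = 137 kbps.

137 kbps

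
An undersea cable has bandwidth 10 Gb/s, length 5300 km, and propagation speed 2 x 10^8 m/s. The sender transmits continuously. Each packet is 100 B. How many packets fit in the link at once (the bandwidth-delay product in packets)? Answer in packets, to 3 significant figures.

331000 packets

Propagation delay = 5300000 / 200000000 = 0.0265 s.
BDP = R × t_prop = 10000000000 × 0.0265 = 265000000 bits.
In packets of 800 bits: 331000 packets.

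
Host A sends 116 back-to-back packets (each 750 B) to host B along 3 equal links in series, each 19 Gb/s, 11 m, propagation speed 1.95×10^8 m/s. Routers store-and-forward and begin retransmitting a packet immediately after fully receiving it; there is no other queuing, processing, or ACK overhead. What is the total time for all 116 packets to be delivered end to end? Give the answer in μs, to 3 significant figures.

37.4 μs

Per-hop transmission t_tx = L/R = 6000/19000000000 = 0.315789 μs.
Per-hop propagation t_prop = 11/195000000 = 0.0564103 μs.
Pipeline fill: first packet needs 3·t_tx to clear all hops; remaining 115 packets each add one t_tx.
Total = (3+116-1)·t_tx + 3·t_prop = 118·0.315789 + 3·0.0564103 = 37.4 μs.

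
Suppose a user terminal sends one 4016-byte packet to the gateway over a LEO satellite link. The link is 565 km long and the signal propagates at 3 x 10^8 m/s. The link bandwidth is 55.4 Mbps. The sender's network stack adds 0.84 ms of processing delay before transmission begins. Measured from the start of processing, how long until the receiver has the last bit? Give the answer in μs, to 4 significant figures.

L = 4016 × 8 = 32128 bits.
Transmission delay = L/R = 32128 / 55400000 = 579.928 μs.
Propagation delay = d/s = 565000 m / 300000000 m/s = 1883.33 μs.
Plus processing delay 0.84 ms = 840 μs.
Total = 3303 μs.

3303 μs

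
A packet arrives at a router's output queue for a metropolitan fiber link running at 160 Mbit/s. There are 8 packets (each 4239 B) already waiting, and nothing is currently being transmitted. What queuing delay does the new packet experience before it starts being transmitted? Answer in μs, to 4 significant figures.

Each queued packet: L/R = 33912/160000000 = 211.95 μs.
8 queued → 1695.6 μs.
Queuing delay = 1696 μs.

1696 μs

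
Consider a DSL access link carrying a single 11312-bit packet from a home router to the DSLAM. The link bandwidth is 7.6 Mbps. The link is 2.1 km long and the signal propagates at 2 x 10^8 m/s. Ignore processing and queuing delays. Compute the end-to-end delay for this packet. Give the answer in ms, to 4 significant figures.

Transmission delay = L/R = 11312 / 7600000 = 1.48842 ms.
Propagation delay = d/s = 2100 m / 200000000 m/s = 0.0105 ms.
Total = 1.499 ms.

1.499 ms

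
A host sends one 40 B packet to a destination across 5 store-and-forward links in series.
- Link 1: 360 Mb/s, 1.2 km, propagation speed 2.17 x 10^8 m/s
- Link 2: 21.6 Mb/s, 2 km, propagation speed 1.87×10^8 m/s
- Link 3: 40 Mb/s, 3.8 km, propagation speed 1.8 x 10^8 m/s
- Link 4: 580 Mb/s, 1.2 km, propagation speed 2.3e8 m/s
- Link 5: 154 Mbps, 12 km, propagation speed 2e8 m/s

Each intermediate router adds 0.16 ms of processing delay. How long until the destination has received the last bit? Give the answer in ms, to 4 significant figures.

L = 40 × 8 = 320 bits.
Transmission delays (L/R per hop): 0.000888889, 0.0148148, 0.008, 0.000551724, 0.00207792 ms; sum = 0.0263333 ms.
Propagation delays (d/s per hop): 0.00552995, 0.0106952, 0.0211111, 0.00521739, 0.06 ms; sum = 0.102554 ms.
Processing at 4 router(s): 4 × 0.16 ms = 0.64 ms.
End-to-end = 0.7689 ms.

0.7689 ms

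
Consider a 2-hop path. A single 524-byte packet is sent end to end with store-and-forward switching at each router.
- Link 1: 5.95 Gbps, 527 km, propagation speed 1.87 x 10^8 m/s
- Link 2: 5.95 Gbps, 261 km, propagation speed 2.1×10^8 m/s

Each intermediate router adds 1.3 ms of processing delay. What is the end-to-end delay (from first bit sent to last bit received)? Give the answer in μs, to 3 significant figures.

L = 524 × 8 = 4192 bits.
Transmission delay per hop = L/R = 4192/5950000000 = 0.704538 μs; 2 hops → 1.40908 μs.
Propagation delays (d/s per hop): 2818.18, 1242.86 μs; sum = 4061.04 μs.
Processing at 1 router(s): 1 × 1.3 ms = 1300 μs.
End-to-end = 5360 μs.

5360 μs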